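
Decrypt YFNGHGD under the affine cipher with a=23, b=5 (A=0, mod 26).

The inverse of 23 mod 26 is 17, since 23·17=391≡1. Apply D(y)=17·(y−5) mod 26:
Y(24): 17·(24−5)=323≡11 → L
F(5): 17·(5−5)=0 → A
N(13): 17·(13−5)=136≡6 → G
G(6): 17·(6−5)=17 → R
H(7): 17·(7−5)=34≡8 → I
G(6): 17·(6−5)=17 → R
D(3): 17·(3−5)=-34≡18 → S

LAGRIRS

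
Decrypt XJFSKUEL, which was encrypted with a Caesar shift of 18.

FRNASCMT

X(23): 23−18=5 → F
J(9): 9−18=-9≡17 → R
F(5): 5−18=-13≡13 → N
S(18): 18−18=0 → A
K(10): 10−18=-8≡18 → S
U(20): 20−18=2 → C
E(4): 4−18=-14≡12 → M
L(11): 11−18=-7≡19 → T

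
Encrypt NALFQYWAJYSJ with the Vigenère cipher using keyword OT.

Repeat the key across the message: OTOTOTOTOTOT
N(13)+O(14): 27≡1 → B
A(0)+T(19): 19 → T
L(11)+O(14): 25 → Z
F(5)+T(19): 24 → Y
Q(16)+O(14): 30≡4 → E
Y(24)+T(19): 43≡17 → R
W(22)+O(14): 36≡10 → K
A(0)+T(19): 19 → T
J(9)+O(14): 23 → X
Y(24)+T(19): 43≡17 → R
S(18)+O(14): 32≡6 → G
J(9)+T(19): 28≡2 → C

BTZYERKTXRGC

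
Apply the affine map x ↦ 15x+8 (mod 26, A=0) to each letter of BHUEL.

B(1): 15·1+8=23 → X
H(7): 15·7+8=113≡9 → J
U(20): 15·20+8=308≡22 → W
E(4): 15·4+8=68≡16 → Q
L(11): 15·11+8=173≡17 → R

XJWQR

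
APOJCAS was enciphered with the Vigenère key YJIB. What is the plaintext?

CGGIERK

Repeat the key across the ciphertext: YJIBYJI
A(0)−Y(24): -24≡2 → C
P(15)−J(9): 6 → G
O(14)−I(8): 6 → G
J(9)−B(1): 8 → I
C(2)−Y(24): -22≡4 → E
A(0)−J(9): -9≡17 → R
S(18)−I(8): 10 → K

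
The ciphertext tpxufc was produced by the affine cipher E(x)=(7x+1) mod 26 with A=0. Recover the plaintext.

kcszip

The inverse of 7 mod 26 is 15, since 7·15=105≡1. Apply D(y)=15·(y−1) mod 26:
t(19): 15·(19−1)=270≡10 → k
p(15): 15·(15−1)=210≡2 → c
x(23): 15·(23−1)=330≡18 → s
u(20): 15·(20−1)=285≡25 → z
f(5): 15·(5−1)=60≡8 → i
c(2): 15·(2−1)=15 → p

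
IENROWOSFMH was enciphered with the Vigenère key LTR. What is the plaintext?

Repeat the key across the ciphertext: LTRLTRLTRLT
I(8)−L(11): -3≡23 → X
E(4)−T(19): -15≡11 → L
N(13)−R(17): -4≡22 → W
R(17)−L(11): 6 → G
O(14)−T(19): -5≡21 → V
W(22)−R(17): 5 → F
O(14)−L(11): 3 → D
S(18)−T(19): -1≡25 → Z
F(5)−R(17): -12≡14 → O
M(12)−L(11): 1 → B
H(7)−T(19): -12≡14 → O

XLWGVFDZOBO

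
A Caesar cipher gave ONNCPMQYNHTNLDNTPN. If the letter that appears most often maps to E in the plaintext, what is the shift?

The most frequent ciphertext letter is N (appears 6 times).
N is position 13; E is position 4.
Shift = 9.

9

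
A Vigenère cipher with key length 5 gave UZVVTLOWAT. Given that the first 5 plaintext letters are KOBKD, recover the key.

Subtract each crib letter from the matching ciphertext letter (mod 26):
U(20)−K(10)=10 → K
Z(25)−O(14)=11 → L
V(21)−B(1)=20 → U
V(21)−K(10)=11 → L
T(19)−D(3)=16 → Q

KLULQ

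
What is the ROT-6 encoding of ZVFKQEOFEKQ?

FBLQWKULKQW

Z(25): 25+6=31≡5 → F
V(21): 21+6=27≡1 → B
F(5): 5+6=11 → L
K(10): 10+6=16 → Q
Q(16): 16+6=22 → W
E(4): 4+6=10 → K
O(14): 14+6=20 → U
F(5): 5+6=11 → L
E(4): 4+6=10 → K
K(10): 10+6=16 → Q
Q(16): 16+6=22 → W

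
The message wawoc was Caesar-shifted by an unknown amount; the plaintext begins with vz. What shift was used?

From the crib: w(22)−v(21)=1, so the shift is 1.

1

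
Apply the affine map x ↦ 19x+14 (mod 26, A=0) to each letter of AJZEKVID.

A(0): 19·0+14=14 → O
J(9): 19·9+14=185≡3 → D
Z(25): 19·25+14=489≡21 → V
E(4): 19·4+14=90≡12 → M
K(10): 19·10+14=204≡22 → W
V(21): 19·21+14=413≡23 → X
I(8): 19·8+14=166≡10 → K
D(3): 19·3+14=71≡19 → T

ODVMWXKT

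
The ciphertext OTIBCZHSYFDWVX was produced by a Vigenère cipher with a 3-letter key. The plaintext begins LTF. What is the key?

DAD

Subtract each crib letter from the matching ciphertext letter (mod 26):
O(14)−L(11)=3 → D
T(19)−T(19)=0 → A
I(8)−F(5)=3 → D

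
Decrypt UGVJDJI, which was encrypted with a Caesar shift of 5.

PBQEYED

U(20): 20−5=15 → P
G(6): 6−5=1 → B
V(21): 21−5=16 → Q
J(9): 9−5=4 → E
D(3): 3−5=-2≡24 → Y
J(9): 9−5=4 → E
I(8): 8−5=3 → D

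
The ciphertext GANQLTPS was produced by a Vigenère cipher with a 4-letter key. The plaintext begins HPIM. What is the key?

ZLFE

Subtract each crib letter from the matching ciphertext letter (mod 26):
G(6)−H(7)=-1≡25 → Z
A(0)−P(15)=-15≡11 → L
N(13)−I(8)=5 → F
Q(16)−M(12)=4 → E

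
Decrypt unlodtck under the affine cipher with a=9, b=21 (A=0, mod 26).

xcwfyuvt

The inverse of 9 mod 26 is 3, since 9·3=27≡1. Apply D(y)=3·(y−21) mod 26:
u(20): 3·(20−21)=-3≡23 → x
n(13): 3·(13−21)=-24≡2 → c
l(11): 3·(11−21)=-30≡22 → w
o(14): 3·(14−21)=-21≡5 → f
d(3): 3·(3−21)=-54≡24 → y
t(19): 3·(19−21)=-6≡20 → u
c(2): 3·(2−21)=-57≡21 → v
k(10): 3·(10−21)=-33≡19 → t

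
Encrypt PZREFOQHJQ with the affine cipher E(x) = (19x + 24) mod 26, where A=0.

P(15): 19·15+24=309≡23 → X
Z(25): 19·25+24=499≡5 → F
R(17): 19·17+24=347≡9 → J
E(4): 19·4+24=100≡22 → W
F(5): 19·5+24=119≡15 → P
O(14): 19·14+24=290≡4 → E
Q(16): 19·16+24=328≡16 → Q
H(7): 19·7+24=157≡1 → B
J(9): 19·9+24=195≡13 → N
Q(16): 19·16+24=328≡16 → Q

XFJWPEQBNQ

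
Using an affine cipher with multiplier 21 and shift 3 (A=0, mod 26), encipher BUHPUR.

YHUGHW

B(1): 21·1+3=24 → Y
U(20): 21·20+3=423≡7 → H
H(7): 21·7+3=150≡20 → U
P(15): 21·15+3=318≡6 → G
U(20): 21·20+3=423≡7 → H
R(17): 21·17+3=360≡22 → W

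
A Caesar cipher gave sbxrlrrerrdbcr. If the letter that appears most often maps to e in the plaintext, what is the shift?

13

The most frequent ciphertext letter is r (appears 6 times).
r is position 17; e is position 4.
Shift = 13.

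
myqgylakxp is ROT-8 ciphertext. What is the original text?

m(12): 12−8=4 → e
y(24): 24−8=16 → q
q(16): 16−8=8 → i
g(6): 6−8=-2≡24 → y
y(24): 24−8=16 → q
l(11): 11−8=3 → d
a(0): 0−8=-8≡18 → s
k(10): 10−8=2 → c
x(23): 23−8=15 → p
p(15): 15−8=7 → h

eqiyqdscph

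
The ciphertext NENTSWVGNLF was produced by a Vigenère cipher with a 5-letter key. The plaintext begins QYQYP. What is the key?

Subtract each crib letter from the matching ciphertext letter (mod 26):
N(13)−Q(16)=-3≡23 → X
E(4)−Y(24)=-20≡6 → G
N(13)−Q(16)=-3≡23 → X
T(19)−Y(24)=-5≡21 → V
S(18)−P(15)=3 → D

XGXVD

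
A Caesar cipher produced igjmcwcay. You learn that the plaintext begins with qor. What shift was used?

18

From the crib: i(8)−q(16)=-8≡18, so the shift is 18.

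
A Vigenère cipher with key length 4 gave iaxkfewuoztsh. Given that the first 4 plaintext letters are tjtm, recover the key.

prey

Subtract each crib letter from the matching ciphertext letter (mod 26):
i(8)−t(19)=-11≡15 → p
a(0)−j(9)=-9≡17 → r
x(23)−t(19)=4 → e
k(10)−m(12)=-2≡24 → y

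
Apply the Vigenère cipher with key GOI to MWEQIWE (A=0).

Repeat the key across the message: GOIGOIG
M(12)+G(6): 18 → S
W(22)+O(14): 36≡10 → K
E(4)+I(8): 12 → M
Q(16)+G(6): 22 → W
I(8)+O(14): 22 → W
W(22)+I(8): 30≡4 → E
E(4)+G(6): 10 → K

SKMWWEK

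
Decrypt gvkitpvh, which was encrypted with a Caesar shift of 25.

g(6): 6−25=-19≡7 → h
v(21): 21−25=-4≡22 → w
k(10): 10−25=-15≡11 → l
i(8): 8−25=-17≡9 → j
t(19): 19−25=-6≡20 → u
p(15): 15−25=-10≡16 → q
v(21): 21−25=-4≡22 → w
h(7): 7−25=-18≡8 → i

hwljuqwi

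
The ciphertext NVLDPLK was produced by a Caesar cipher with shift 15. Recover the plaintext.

N(13): 13−15=-2≡24 → Y
V(21): 21−15=6 → G
L(11): 11−15=-4≡22 → W
D(3): 3−15=-12≡14 → O
P(15): 15−15=0 → A
L(11): 11−15=-4≡22 → W
K(10): 10−15=-5≡21 → V

YGWOAWV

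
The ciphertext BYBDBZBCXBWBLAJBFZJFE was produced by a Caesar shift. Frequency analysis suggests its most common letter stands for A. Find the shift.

The most frequent ciphertext letter is B (appears 7 times).
B is position 1; A is position 0.
Shift = 1.

1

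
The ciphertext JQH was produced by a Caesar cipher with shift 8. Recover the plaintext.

BIZ

J(9): 9−8=1 → B
Q(16): 16−8=8 → I
H(7): 7−8=-1≡25 → Z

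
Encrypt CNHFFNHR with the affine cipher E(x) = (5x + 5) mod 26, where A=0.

C(2): 5·2+5=15 → P
N(13): 5·13+5=70≡18 → S
H(7): 5·7+5=40≡14 → O
F(5): 5·5+5=30≡4 → E
F(5): 5·5+5=30≡4 → E
N(13): 5·13+5=70≡18 → S
H(7): 5·7+5=40≡14 → O
R(17): 5·17+5=90≡12 → M

PSOEESOM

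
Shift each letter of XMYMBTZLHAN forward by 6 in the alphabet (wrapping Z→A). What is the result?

X(23): 23+6=29≡3 → D
M(12): 12+6=18 → S
Y(24): 24+6=30≡4 → E
M(12): 12+6=18 → S
B(1): 1+6=7 → H
T(19): 19+6=25 → Z
Z(25): 25+6=31≡5 → F
L(11): 11+6=17 → R
H(7): 7+6=13 → N
A(0): 0+6=6 → G
N(13): 13+6=19 → T

DSESHZFRNGT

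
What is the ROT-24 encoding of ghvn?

eftl

g(6): 6+24=30≡4 → e
h(7): 7+24=31≡5 → f
v(21): 21+24=45≡19 → t
n(13): 13+24=37≡11 → l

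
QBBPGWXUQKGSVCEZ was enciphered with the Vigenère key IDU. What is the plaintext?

IYHHDCPRWCDYNZKR

Repeat the key across the ciphertext: IDUIDUIDUIDUIDUI
Q(16)−I(8): 8 → I
B(1)−D(3): -2≡24 → Y
B(1)−U(20): -19≡7 → H
P(15)−I(8): 7 → H
G(6)−D(3): 3 → D
W(22)−U(20): 2 → C
X(23)−I(8): 15 → P
U(20)−D(3): 17 → R
Q(16)−U(20): -4≡22 → W
K(10)−I(8): 2 → C
G(6)−D(3): 3 → D
S(18)−U(20): -2≡24 → Y
V(21)−I(8): 13 → N
C(2)−D(3): -1≡25 → Z
E(4)−U(20): -16≡10 → K
Z(25)−I(8): 17 → R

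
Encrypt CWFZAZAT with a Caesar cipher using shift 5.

HBKEFEFY

C(2): 2+5=7 → H
W(22): 22+5=27≡1 → B
F(5): 5+5=10 → K
Z(25): 25+5=30≡4 → E
A(0): 0+5=5 → F
Z(25): 25+5=30≡4 → E
A(0): 0+5=5 → F
T(19): 19+5=24 → Y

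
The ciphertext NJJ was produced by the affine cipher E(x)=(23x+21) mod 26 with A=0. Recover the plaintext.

UEE

The inverse of 23 mod 26 is 17, since 23·17=391≡1. Apply D(y)=17·(y−21) mod 26:
N(13): 17·(13−21)=-136≡20 → U
J(9): 17·(9−21)=-204≡4 → E
J(9): 17·(9−21)=-204≡4 → E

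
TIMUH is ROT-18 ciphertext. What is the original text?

BQUCP

T(19): 19−18=1 → B
I(8): 8−18=-10≡16 → Q
M(12): 12−18=-6≡20 → U
U(20): 20−18=2 → C
H(7): 7−18=-11≡15 → P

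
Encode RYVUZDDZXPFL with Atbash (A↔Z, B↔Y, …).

IBEFAWWACKUO

R(17) → I(8)
Y(24) → B(1)
V(21) → E(4)
U(20) → F(5)
Z(25) → A(0)
D(3) → W(22)
D(3) → W(22)
Z(25) → A(0)
X(23) → C(2)
P(15) → K(10)
F(5) → U(20)
L(11) → O(14)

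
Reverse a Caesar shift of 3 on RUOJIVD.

R(17): 17−3=14 → O
U(20): 20−3=17 → R
O(14): 14−3=11 → L
J(9): 9−3=6 → G
I(8): 8−3=5 → F
V(21): 21−3=18 → S
D(3): 3−3=0 → A

ORLGFSA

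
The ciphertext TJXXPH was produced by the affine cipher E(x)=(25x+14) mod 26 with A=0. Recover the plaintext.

The inverse of 25 mod 26 is 25, since 25·25=625≡1. Apply D(y)=25·(y−14) mod 26:
T(19): 25·(19−14)=125≡21 → V
J(9): 25·(9−14)=-125≡5 → F
X(23): 25·(23−14)=225≡17 → R
X(23): 25·(23−14)=225≡17 → R
P(15): 25·(15−14)=25 → Z
H(7): 25·(7−14)=-175≡7 → H

VFRRZH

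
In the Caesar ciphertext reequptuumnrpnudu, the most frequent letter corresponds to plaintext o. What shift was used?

6

The most frequent ciphertext letter is u (appears 5 times).
u is position 20; o is position 14.
Shift = 6.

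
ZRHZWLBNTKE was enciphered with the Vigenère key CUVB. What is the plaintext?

Repeat the key across the ciphertext: CUVBCUVBCUV
Z(25)−C(2): 23 → X
R(17)−U(20): -3≡23 → X
H(7)−V(21): -14≡12 → M
Z(25)−B(1): 24 → Y
W(22)−C(2): 20 → U
L(11)−U(20): -9≡17 → R
B(1)−V(21): -20≡6 → G
N(13)−B(1): 12 → M
T(19)−C(2): 17 → R
K(10)−U(20): -10≡16 → Q
E(4)−V(21): -17≡9 → J

XXMYURGMRQJ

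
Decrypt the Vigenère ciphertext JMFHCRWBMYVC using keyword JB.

Repeat the key across the ciphertext: JBJBJBJBJBJB
J(9)−J(9): 0 → A
M(12)−B(1): 11 → L
F(5)−J(9): -4≡22 → W
H(7)−B(1): 6 → G
C(2)−J(9): -7≡19 → T
R(17)−B(1): 16 → Q
W(22)−J(9): 13 → N
B(1)−B(1): 0 → A
M(12)−J(9): 3 → D
Y(24)−B(1): 23 → X
V(21)−J(9): 12 → M
C(2)−B(1): 1 → B

ALWGTQNADXMB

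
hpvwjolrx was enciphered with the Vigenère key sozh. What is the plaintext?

Repeat the key across the ciphertext: sozhsozhs
h(7)−s(18): -11≡15 → p
p(15)−o(14): 1 → b
v(21)−z(25): -4≡22 → w
w(22)−h(7): 15 → p
j(9)−s(18): -9≡17 → r
o(14)−o(14): 0 → a
l(11)−z(25): -14≡12 → m
r(17)−h(7): 10 → k
x(23)−s(18): 5 → f

pbwpramkf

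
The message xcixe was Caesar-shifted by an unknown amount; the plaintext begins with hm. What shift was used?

16

From the crib: x(23)−h(7)=16, so the shift is 16.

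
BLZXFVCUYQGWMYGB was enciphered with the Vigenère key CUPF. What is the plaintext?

ZRKSDBNPWWRRKERW

Repeat the key across the ciphertext: CUPFCUPFCUPFCUPF
B(1)−C(2): -1≡25 → Z
L(11)−U(20): -9≡17 → R
Z(25)−P(15): 10 → K
X(23)−F(5): 18 → S
F(5)−C(2): 3 → D
V(21)−U(20): 1 → B
C(2)−P(15): -13≡13 → N
U(20)−F(5): 15 → P
Y(24)−C(2): 22 → W
Q(16)−U(20): -4≡22 → W
G(6)−P(15): -9≡17 → R
W(22)−F(5): 17 → R
M(12)−C(2): 10 → K
Y(24)−U(20): 4 → E
G(6)−P(15): -9≡17 → R
B(1)−F(5): -4≡22 → W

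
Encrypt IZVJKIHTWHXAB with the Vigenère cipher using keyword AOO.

Repeat the key across the message: AOOAOOAOOAOOA
I(8)+A(0): 8 → I
Z(25)+O(14): 39≡13 → N
V(21)+O(14): 35≡9 → J
J(9)+A(0): 9 → J
K(10)+O(14): 24 → Y
I(8)+O(14): 22 → W
H(7)+A(0): 7 → H
T(19)+O(14): 33≡7 → H
W(22)+O(14): 36≡10 → K
H(7)+A(0): 7 → H
X(23)+O(14): 37≡11 → L
A(0)+O(14): 14 → O
B(1)+A(0): 1 → B

INJJYWHHKHLOB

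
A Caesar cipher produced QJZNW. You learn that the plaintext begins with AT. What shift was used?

16

From the crib: Q(16)−A(0)=16, so the shift is 16.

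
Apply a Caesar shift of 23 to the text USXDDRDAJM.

U(20): 20+23=43≡17 → R
S(18): 18+23=41≡15 → P
X(23): 23+23=46≡20 → U
D(3): 3+23=26≡0 → A
D(3): 3+23=26≡0 → A
R(17): 17+23=40≡14 → O
D(3): 3+23=26≡0 → A
A(0): 0+23=23 → X
J(9): 9+23=32≡6 → G
M(12): 12+23=35≡9 → J

RPUAAOAXGJ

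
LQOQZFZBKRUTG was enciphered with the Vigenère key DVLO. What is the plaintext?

Repeat the key across the ciphertext: DVLODVLODVLOD
L(11)−D(3): 8 → I
Q(16)−V(21): -5≡21 → V
O(14)−L(11): 3 → D
Q(16)−O(14): 2 → C
Z(25)−D(3): 22 → W
F(5)−V(21): -16≡10 → K
Z(25)−L(11): 14 → O
B(1)−O(14): -13≡13 → N
K(10)−D(3): 7 → H
R(17)−V(21): -4≡22 → W
U(20)−L(11): 9 → J
T(19)−O(14): 5 → F
G(6)−D(3): 3 → D

IVDCWKONHWJFD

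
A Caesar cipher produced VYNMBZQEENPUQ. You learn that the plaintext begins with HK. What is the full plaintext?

From the crib: V(21)−H(7)=14, so the shift is 14.
Subtract 14 from each ciphertext letter:
V(21): 21−14=7 → H
Y(24): 24−14=10 → K
N(13): 13−14=-1≡25 → Z
M(12): 12−14=-2≡24 → Y
B(1): 1−14=-13≡13 → N
Z(25): 25−14=11 → L
Q(16): 16−14=2 → C
E(4): 4−14=-10≡16 → Q
E(4): 4−14=-10≡16 → Q
N(13): 13−14=-1≡25 → Z
P(15): 15−14=1 → B
U(20): 20−14=6 → G
Q(16): 16−14=2 → C

HKZYNLCQQZBGC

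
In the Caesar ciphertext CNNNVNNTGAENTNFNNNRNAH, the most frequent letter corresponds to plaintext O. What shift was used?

25

The most frequent ciphertext letter is N (appears 11 times).
N is position 13; O is position 14.
Shift = -1≡25.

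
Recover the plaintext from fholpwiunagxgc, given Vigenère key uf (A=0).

Repeat the key across the ciphertext: ufufufufufufuf
f(5)−u(20): -15≡11 → l
h(7)−f(5): 2 → c
o(14)−u(20): -6≡20 → u
l(11)−f(5): 6 → g
p(15)−u(20): -5≡21 → v
w(22)−f(5): 17 → r
i(8)−u(20): -12≡14 → o
u(20)−f(5): 15 → p
n(13)−u(20): -7≡19 → t
a(0)−f(5): -5≡21 → v
g(6)−u(20): -14≡12 → m
x(23)−f(5): 18 → s
g(6)−u(20): -14≡12 → m
c(2)−f(5): -3≡23 → x

lcugvroptvmsmx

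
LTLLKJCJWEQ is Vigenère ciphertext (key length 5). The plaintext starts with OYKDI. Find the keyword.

XVBIC

Subtract each crib letter from the matching ciphertext letter (mod 26):
L(11)−O(14)=-3≡23 → X
T(19)−Y(24)=-5≡21 → V
L(11)−K(10)=1 → B
L(11)−D(3)=8 → I
K(10)−I(8)=2 → C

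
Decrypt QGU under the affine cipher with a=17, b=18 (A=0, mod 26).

The inverse of 17 mod 26 is 23, since 17·23=391≡1. Apply D(y)=23·(y−18) mod 26:
Q(16): 23·(16−18)=-46≡6 → G
G(6): 23·(6−18)=-276≡10 → K
U(20): 23·(20−18)=46≡20 → U

GKU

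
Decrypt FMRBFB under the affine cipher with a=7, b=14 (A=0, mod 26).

VWTNVN

The inverse of 7 mod 26 is 15, since 7·15=105≡1. Apply D(y)=15·(y−14) mod 26:
F(5): 15·(5−14)=-135≡21 → V
M(12): 15·(12−14)=-30≡22 → W
R(17): 15·(17−14)=45≡19 → T
B(1): 15·(1−14)=-195≡13 → N
F(5): 15·(5−14)=-135≡21 → V
B(1): 15·(1−14)=-195≡13 → N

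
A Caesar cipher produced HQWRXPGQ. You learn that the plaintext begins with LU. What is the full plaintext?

LUAVBTKU

From the crib: H(7)−L(11)=-4≡22, so the shift is 22.
Subtract 22 from each ciphertext letter:
H(7): 7−22=-15≡11 → L
Q(16): 16−22=-6≡20 → U
W(22): 22−22=0 → A
R(17): 17−22=-5≡21 → V
X(23): 23−22=1 → B
P(15): 15−22=-7≡19 → T
G(6): 6−22=-16≡10 → K
Q(16): 16−22=-6≡20 → U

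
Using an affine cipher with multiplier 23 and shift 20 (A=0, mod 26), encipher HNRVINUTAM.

ZHVJWHMPUK

H(7): 23·7+20=181≡25 → Z
N(13): 23·13+20=319≡7 → H
R(17): 23·17+20=411≡21 → V
V(21): 23·21+20=503≡9 → J
I(8): 23·8+20=204≡22 → W
N(13): 23·13+20=319≡7 → H
U(20): 23·20+20=480≡12 → M
T(19): 23·19+20=457≡15 → P
A(0): 23·0+20=20 → U
M(12): 23·12+20=296≡10 → K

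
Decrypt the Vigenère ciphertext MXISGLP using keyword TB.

TWPRNKW

Repeat the key across the ciphertext: TBTBTBT
M(12)−T(19): -7≡19 → T
X(23)−B(1): 22 → W
I(8)−T(19): -11≡15 → P
S(18)−B(1): 17 → R
G(6)−T(19): -13≡13 → N
L(11)−B(1): 10 → K
P(15)−T(19): -4≡22 → W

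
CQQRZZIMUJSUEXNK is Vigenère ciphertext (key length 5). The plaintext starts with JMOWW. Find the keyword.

Subtract each crib letter from the matching ciphertext letter (mod 26):
C(2)−J(9)=-7≡19 → T
Q(16)−M(12)=4 → E
Q(16)−O(14)=2 → C
R(17)−W(22)=-5≡21 → V
Z(25)−W(22)=3 → D

TECVD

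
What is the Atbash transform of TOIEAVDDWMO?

T(19) → G(6)
O(14) → L(11)
I(8) → R(17)
E(4) → V(21)
A(0) → Z(25)
V(21) → E(4)
D(3) → W(22)
D(3) → W(22)
W(22) → D(3)
M(12) → N(13)
O(14) → L(11)

GLRVZEWWDNL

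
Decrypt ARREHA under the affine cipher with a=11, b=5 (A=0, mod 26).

JUUHMJ

The inverse of 11 mod 26 is 19, since 11·19=209≡1. Apply D(y)=19·(y−5) mod 26:
A(0): 19·(0−5)=-95≡9 → J
R(17): 19·(17−5)=228≡20 → U
R(17): 19·(17−5)=228≡20 → U
E(4): 19·(4−5)=-19≡7 → H
H(7): 19·(7−5)=38≡12 → M
A(0): 19·(0−5)=-95≡9 → J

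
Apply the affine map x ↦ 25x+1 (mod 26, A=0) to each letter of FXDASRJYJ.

WEYBJKSDS

F(5): 25·5+1=126≡22 → W
X(23): 25·23+1=576≡4 → E
D(3): 25·3+1=76≡24 → Y
A(0): 25·0+1=1 → B
S(18): 25·18+1=451≡9 → J
R(17): 25·17+1=426≡10 → K
J(9): 25·9+1=226≡18 → S
Y(24): 25·24+1=601≡3 → D
J(9): 25·9+1=226≡18 → S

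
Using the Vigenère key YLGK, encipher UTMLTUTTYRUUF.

SESVRFZDWCAED

Repeat the key across the message: YLGKYLGKYLGKY
U(20)+Y(24): 44≡18 → S
T(19)+L(11): 30≡4 → E
M(12)+G(6): 18 → S
L(11)+K(10): 21 → V
T(19)+Y(24): 43≡17 → R
U(20)+L(11): 31≡5 → F
T(19)+G(6): 25 → Z
T(19)+K(10): 29≡3 → D
Y(24)+Y(24): 48≡22 → W
R(17)+L(11): 28≡2 → C
U(20)+G(6): 26≡0 → A
U(20)+K(10): 30≡4 → E
F(5)+Y(24): 29≡3 → D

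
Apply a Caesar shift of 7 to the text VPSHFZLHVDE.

V(21): 21+7=28≡2 → C
P(15): 15+7=22 → W
S(18): 18+7=25 → Z
H(7): 7+7=14 → O
F(5): 5+7=12 → M
Z(25): 25+7=32≡6 → G
L(11): 11+7=18 → S
H(7): 7+7=14 → O
V(21): 21+7=28≡2 → C
D(3): 3+7=10 → K
E(4): 4+7=11 → L

CWZOMGSOCKL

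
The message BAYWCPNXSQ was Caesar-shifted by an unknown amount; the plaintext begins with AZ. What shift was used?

From the crib: B(1)−A(0)=1, so the shift is 1.

1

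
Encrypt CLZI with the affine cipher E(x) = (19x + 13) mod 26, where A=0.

ZOUJ

C(2): 19·2+13=51≡25 → Z
L(11): 19·11+13=222≡14 → O
Z(25): 19·25+13=488≡20 → U
I(8): 19·8+13=165≡9 → J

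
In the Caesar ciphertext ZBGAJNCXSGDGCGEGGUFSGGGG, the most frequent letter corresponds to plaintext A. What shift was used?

6

The most frequent ciphertext letter is G (appears 10 times).
G is position 6; A is position 0.
Shift = 6.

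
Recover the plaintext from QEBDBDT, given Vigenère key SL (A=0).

YTJSJSB

Repeat the key across the ciphertext: SLSLSLS
Q(16)−S(18): -2≡24 → Y
E(4)−L(11): -7≡19 → T
B(1)−S(18): -17≡9 → J
D(3)−L(11): -8≡18 → S
B(1)−S(18): -17≡9 → J
D(3)−L(11): -8≡18 → S
T(19)−S(18): 1 → B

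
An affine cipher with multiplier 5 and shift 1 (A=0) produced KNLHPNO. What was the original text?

The inverse of 5 mod 26 is 21, since 5·21=105≡1. Apply D(y)=21·(y−1) mod 26:
K(10): 21·(10−1)=189≡7 → H
N(13): 21·(13−1)=252≡18 → S
L(11): 21·(11−1)=210≡2 → C
H(7): 21·(7−1)=126≡22 → W
P(15): 21·(15−1)=294≡8 → I
N(13): 21·(13−1)=252≡18 → S
O(14): 21·(14−1)=273≡13 → N

HSCWISN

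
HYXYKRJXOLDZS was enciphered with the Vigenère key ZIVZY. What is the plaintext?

Repeat the key across the ciphertext: ZIVZYZIVZYZIV
H(7)−Z(25): -18≡8 → I
Y(24)−I(8): 16 → Q
X(23)−V(21): 2 → C
Y(24)−Z(25): -1≡25 → Z
K(10)−Y(24): -14≡12 → M
R(17)−Z(25): -8≡18 → S
J(9)−I(8): 1 → B
X(23)−V(21): 2 → C
O(14)−Z(25): -11≡15 → P
L(11)−Y(24): -13≡13 → N
D(3)−Z(25): -22≡4 → E
Z(25)−I(8): 17 → R
S(18)−V(21): -3≡23 → X

IQCZMSBCPNERX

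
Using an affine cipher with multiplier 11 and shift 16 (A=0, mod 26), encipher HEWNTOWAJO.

H(7): 11·7+16=93≡15 → P
E(4): 11·4+16=60≡8 → I
W(22): 11·22+16=258≡24 → Y
N(13): 11·13+16=159≡3 → D
T(19): 11·19+16=225≡17 → R
O(14): 11·14+16=170≡14 → O
W(22): 11·22+16=258≡24 → Y
A(0): 11·0+16=16 → Q
J(9): 11·9+16=115≡11 → L
O(14): 11·14+16=170≡14 → O

PIYDROYQLO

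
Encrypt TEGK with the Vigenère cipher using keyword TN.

Repeat the key across the message: TNTN
T(19)+T(19): 38≡12 → M
E(4)+N(13): 17 → R
G(6)+T(19): 25 → Z
K(10)+N(13): 23 → X

MRZX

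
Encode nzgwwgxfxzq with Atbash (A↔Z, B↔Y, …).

matddtcucaj

n(13) → m(12)
z(25) → a(0)
g(6) → t(19)
w(22) → d(3)
w(22) → d(3)
g(6) → t(19)
x(23) → c(2)
f(5) → u(20)
x(23) → c(2)
z(25) → a(0)
q(16) → j(9)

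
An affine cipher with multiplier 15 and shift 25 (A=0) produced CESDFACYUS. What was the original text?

The inverse of 15 mod 26 is 7, since 15·7=105≡1. Apply D(y)=7·(y−25) mod 26:
C(2): 7·(2−25)=-161≡21 → V
E(4): 7·(4−25)=-147≡9 → J
S(18): 7·(18−25)=-49≡3 → D
D(3): 7·(3−25)=-154≡2 → C
F(5): 7·(5−25)=-140≡16 → Q
A(0): 7·(0−25)=-175≡7 → H
C(2): 7·(2−25)=-161≡21 → V
Y(24): 7·(24−25)=-7≡19 → T
U(20): 7·(20−25)=-35≡17 → R
S(18): 7·(18−25)=-49≡3 → D

VJDCQHVTRD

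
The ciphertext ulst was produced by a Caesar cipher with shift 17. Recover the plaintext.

u(20): 20−17=3 → d
l(11): 11−17=-6≡20 → u
s(18): 18−17=1 → b
t(19): 19−17=2 → c

dubc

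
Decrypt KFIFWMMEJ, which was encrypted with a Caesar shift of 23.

K(10): 10−23=-13≡13 → N
F(5): 5−23=-18≡8 → I
I(8): 8−23=-15≡11 → L
F(5): 5−23=-18≡8 → I
W(22): 22−23=-1≡25 → Z
M(12): 12−23=-11≡15 → P
M(12): 12−23=-11≡15 → P
E(4): 4−23=-19≡7 → H
J(9): 9−23=-14≡12 → M

NILIZPPHM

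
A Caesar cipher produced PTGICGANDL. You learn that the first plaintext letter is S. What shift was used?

From the crib: P(15)−S(18)=-3≡23, so the shift is 23.

23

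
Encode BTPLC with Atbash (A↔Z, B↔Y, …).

YGKOX

B(1) → Y(24)
T(19) → G(6)
P(15) → K(10)
L(11) → O(14)
C(2) → X(23)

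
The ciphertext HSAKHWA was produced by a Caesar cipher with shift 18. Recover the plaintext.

H(7): 7−18=-11≡15 → P
S(18): 18−18=0 → A
A(0): 0−18=-18≡8 → I
K(10): 10−18=-8≡18 → S
H(7): 7−18=-11≡15 → P
W(22): 22−18=4 → E
A(0): 0−18=-18≡8 → I

PAISPEI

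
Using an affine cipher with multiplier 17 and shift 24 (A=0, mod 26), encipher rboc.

bpcg

r(17): 17·17+24=313≡1 → b
b(1): 17·1+24=41≡15 → p
o(14): 17·14+24=262≡2 → c
c(2): 17·2+24=58≡6 → g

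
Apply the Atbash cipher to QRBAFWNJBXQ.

Q(16) → J(9)
R(17) → I(8)
B(1) → Y(24)
A(0) → Z(25)
F(5) → U(20)
W(22) → D(3)
N(13) → M(12)
J(9) → Q(16)
B(1) → Y(24)
X(23) → C(2)
Q(16) → J(9)

JIYZUDMQYCJ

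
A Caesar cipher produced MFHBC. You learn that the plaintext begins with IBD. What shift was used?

From the crib: M(12)−I(8)=4, so the shift is 4.

4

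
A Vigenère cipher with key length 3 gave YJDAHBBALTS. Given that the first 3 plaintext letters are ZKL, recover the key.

ZZS

Subtract each crib letter from the matching ciphertext letter (mod 26):
Y(24)−Z(25)=-1≡25 → Z
J(9)−K(10)=-1≡25 → Z
D(3)−L(11)=-8≡18 → S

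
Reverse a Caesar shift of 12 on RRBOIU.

R(17): 17−12=5 → F
R(17): 17−12=5 → F
B(1): 1−12=-11≡15 → P
O(14): 14−12=2 → C
I(8): 8−12=-4≡22 → W
U(20): 20−12=8 → I

FFPCWI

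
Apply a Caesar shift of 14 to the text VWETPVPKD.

JKSHDJDYR

V(21): 21+14=35≡9 → J
W(22): 22+14=36≡10 → K
E(4): 4+14=18 → S
T(19): 19+14=33≡7 → H
P(15): 15+14=29≡3 → D
V(21): 21+14=35≡9 → J
P(15): 15+14=29≡3 → D
K(10): 10+14=24 → Y
D(3): 3+14=17 → R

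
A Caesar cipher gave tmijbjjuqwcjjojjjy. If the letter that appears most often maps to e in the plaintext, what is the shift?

The most frequent ciphertext letter is j (appears 8 times).
j is position 9; e is position 4.
Shift = 5.

5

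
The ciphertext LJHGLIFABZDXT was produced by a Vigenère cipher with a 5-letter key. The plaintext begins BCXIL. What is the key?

Subtract each crib letter from the matching ciphertext letter (mod 26):
L(11)−B(1)=10 → K
J(9)−C(2)=7 → H
H(7)−X(23)=-16≡10 → K
G(6)−I(8)=-2≡24 → Y
L(11)−L(11)=0 → A

KHKYA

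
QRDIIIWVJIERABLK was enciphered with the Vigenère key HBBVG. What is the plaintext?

JQCNCBVUOCXQZGFD

Repeat the key across the ciphertext: HBBVGHBBVGHBBVGH
Q(16)−H(7): 9 → J
R(17)−B(1): 16 → Q
D(3)−B(1): 2 → C
I(8)−V(21): -13≡13 → N
I(8)−G(6): 2 → C
I(8)−H(7): 1 → B
W(22)−B(1): 21 → V
V(21)−B(1): 20 → U
J(9)−V(21): -12≡14 → O
I(8)−G(6): 2 → C
E(4)−H(7): -3≡23 → X
R(17)−B(1): 16 → Q
A(0)−B(1): -1≡25 → Z
B(1)−V(21): -20≡6 → G
L(11)−G(6): 5 → F
K(10)−H(7): 3 → D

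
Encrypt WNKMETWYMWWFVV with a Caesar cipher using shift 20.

QHEGYNQSGQQZPP

W(22): 22+20=42≡16 → Q
N(13): 13+20=33≡7 → H
K(10): 10+20=30≡4 → E
M(12): 12+20=32≡6 → G
E(4): 4+20=24 → Y
T(19): 19+20=39≡13 → N
W(22): 22+20=42≡16 → Q
Y(24): 24+20=44≡18 → S
M(12): 12+20=32≡6 → G
W(22): 22+20=42≡16 → Q
W(22): 22+20=42≡16 → Q
F(5): 5+20=25 → Z
V(21): 21+20=41≡15 → P
V(21): 21+20=41≡15 → P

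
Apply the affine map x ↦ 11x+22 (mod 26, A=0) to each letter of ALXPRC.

WNPFBS

A(0): 11·0+22=22 → W
L(11): 11·11+22=143≡13 → N
X(23): 11·23+22=275≡15 → P
P(15): 11·15+22=187≡5 → F
R(17): 11·17+22=209≡1 → B
C(2): 11·2+22=44≡18 → S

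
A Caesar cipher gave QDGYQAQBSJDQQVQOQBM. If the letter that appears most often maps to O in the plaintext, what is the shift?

The most frequent ciphertext letter is Q (appears 7 times).
Q is position 16; O is position 14.
Shift = 2.

2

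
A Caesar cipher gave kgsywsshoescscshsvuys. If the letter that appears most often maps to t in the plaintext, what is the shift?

The most frequent ciphertext letter is s (appears 8 times).
s is position 18; t is position 19.
Shift = -1≡25.

25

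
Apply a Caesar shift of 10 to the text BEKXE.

LOUHO

B(1): 1+10=11 → L
E(4): 4+10=14 → O
K(10): 10+10=20 → U
X(23): 23+10=33≡7 → H
E(4): 4+10=14 → O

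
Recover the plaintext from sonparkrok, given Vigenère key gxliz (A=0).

mrchblnggl

Repeat the key across the ciphertext: gxlizgxliz
s(18)−g(6): 12 → m
o(14)−x(23): -9≡17 → r
n(13)−l(11): 2 → c
p(15)−i(8): 7 → h
a(0)−z(25): -25≡1 → b
r(17)−g(6): 11 → l
k(10)−x(23): -13≡13 → n
r(17)−l(11): 6 → g
o(14)−i(8): 6 → g
k(10)−z(25): -15≡11 → l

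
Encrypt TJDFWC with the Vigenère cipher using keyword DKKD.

WTNIZM

Repeat the key across the message: DKKDDK
T(19)+D(3): 22 → W
J(9)+K(10): 19 → T
D(3)+K(10): 13 → N
F(5)+D(3): 8 → I
W(22)+D(3): 25 → Z
C(2)+K(10): 12 → M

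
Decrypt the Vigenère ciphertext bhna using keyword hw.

Repeat the key across the ciphertext: hwhw
b(1)−h(7): -6≡20 → u
h(7)−w(22): -15≡11 → l
n(13)−h(7): 6 → g
a(0)−w(22): -22≡4 → e

ulge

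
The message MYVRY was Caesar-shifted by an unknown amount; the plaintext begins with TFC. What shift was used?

19

From the crib: M(12)−T(19)=-7≡19, so the shift is 19.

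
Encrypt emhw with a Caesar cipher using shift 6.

ksnc

e(4): 4+6=10 → k
m(12): 12+6=18 → s
h(7): 7+6=13 → n
w(22): 22+6=28≡2 → c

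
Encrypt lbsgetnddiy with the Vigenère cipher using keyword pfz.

Repeat the key across the message: pfzpfzpfzpf
l(11)+p(15): 26≡0 → a
b(1)+f(5): 6 → g
s(18)+z(25): 43≡17 → r
g(6)+p(15): 21 → v
e(4)+f(5): 9 → j
t(19)+z(25): 44≡18 → s
n(13)+p(15): 28≡2 → c
d(3)+f(5): 8 → i
d(3)+z(25): 28≡2 → c
i(8)+p(15): 23 → x
y(24)+f(5): 29≡3 → d

agrvjscicxd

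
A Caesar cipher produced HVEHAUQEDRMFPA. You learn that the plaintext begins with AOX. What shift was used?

From the crib: H(7)−A(0)=7, so the shift is 7.

7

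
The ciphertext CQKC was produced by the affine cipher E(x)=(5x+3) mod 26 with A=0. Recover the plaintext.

FNRF

The inverse of 5 mod 26 is 21, since 5·21=105≡1. Apply D(y)=21·(y−3) mod 26:
C(2): 21·(2−3)=-21≡5 → F
Q(16): 21·(16−3)=273≡13 → N
K(10): 21·(10−3)=147≡17 → R
C(2): 21·(2−3)=-21≡5 → F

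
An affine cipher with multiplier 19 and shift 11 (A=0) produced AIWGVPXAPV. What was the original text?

The inverse of 19 mod 26 is 11, since 19·11=209≡1. Apply D(y)=11·(y−11) mod 26:
A(0): 11·(0−11)=-121≡9 → J
I(8): 11·(8−11)=-33≡19 → T
W(22): 11·(22−11)=121≡17 → R
G(6): 11·(6−11)=-55≡23 → X
V(21): 11·(21−11)=110≡6 → G
P(15): 11·(15−11)=44≡18 → S
X(23): 11·(23−11)=132≡2 → C
A(0): 11·(0−11)=-121≡9 → J
P(15): 11·(15−11)=44≡18 → S
V(21): 11·(21−11)=110≡6 → G

JTRXGSCJSG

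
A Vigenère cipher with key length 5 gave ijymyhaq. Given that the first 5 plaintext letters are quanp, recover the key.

spyzj

Subtract each crib letter from the matching ciphertext letter (mod 26):
i(8)−q(16)=-8≡18 → s
j(9)−u(20)=-11≡15 → p
y(24)−a(0)=24 → y
m(12)−n(13)=-1≡25 → z
y(24)−p(15)=9 → j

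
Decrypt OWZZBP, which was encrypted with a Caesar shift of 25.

O(14): 14−25=-11≡15 → P
W(22): 22−25=-3≡23 → X
Z(25): 25−25=0 → A
Z(25): 25−25=0 → A
B(1): 1−25=-24≡2 → C
P(15): 15−25=-10≡16 → Q

PXAACQ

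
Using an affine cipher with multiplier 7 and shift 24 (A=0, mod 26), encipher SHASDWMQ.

S(18): 7·18+24=150≡20 → U
H(7): 7·7+24=73≡21 → V
A(0): 7·0+24=24 → Y
S(18): 7·18+24=150≡20 → U
D(3): 7·3+24=45≡19 → T
W(22): 7·22+24=178≡22 → W
M(12): 7·12+24=108≡4 → E
Q(16): 7·16+24=136≡6 → G

UVYUTWEG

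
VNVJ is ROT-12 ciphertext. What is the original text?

JBJX

V(21): 21−12=9 → J
N(13): 13−12=1 → B
V(21): 21−12=9 → J
J(9): 9−12=-3≡23 → X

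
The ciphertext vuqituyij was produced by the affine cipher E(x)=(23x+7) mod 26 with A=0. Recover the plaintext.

The inverse of 23 mod 26 is 17, since 23·17=391≡1. Apply D(y)=17·(y−7) mod 26:
v(21): 17·(21−7)=238≡4 → e
u(20): 17·(20−7)=221≡13 → n
q(16): 17·(16−7)=153≡23 → x
i(8): 17·(8−7)=17 → r
t(19): 17·(19−7)=204≡22 → w
u(20): 17·(20−7)=221≡13 → n
y(24): 17·(24−7)=289≡3 → d
i(8): 17·(8−7)=17 → r
j(9): 17·(9−7)=34≡8 → i

enxrwndri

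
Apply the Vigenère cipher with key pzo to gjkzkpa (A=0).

Repeat the key across the message: pzopzop
g(6)+p(15): 21 → v
j(9)+z(25): 34≡8 → i
k(10)+o(14): 24 → y
z(25)+p(15): 40≡14 → o
k(10)+z(25): 35≡9 → j
p(15)+o(14): 29≡3 → d
a(0)+p(15): 15 → p

viyojdp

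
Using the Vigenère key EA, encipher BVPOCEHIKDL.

Repeat the key across the message: EAEAEAEAEAE
B(1)+E(4): 5 → F
V(21)+A(0): 21 → V
P(15)+E(4): 19 → T
O(14)+A(0): 14 → O
C(2)+E(4): 6 → G
E(4)+A(0): 4 → E
H(7)+E(4): 11 → L
I(8)+A(0): 8 → I
K(10)+E(4): 14 → O
D(3)+A(0): 3 → D
L(11)+E(4): 15 → P

FVTOGELIODP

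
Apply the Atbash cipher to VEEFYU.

V(21) → E(4)
E(4) → V(21)
E(4) → V(21)
F(5) → U(20)
Y(24) → B(1)
U(20) → F(5)

EVVUBF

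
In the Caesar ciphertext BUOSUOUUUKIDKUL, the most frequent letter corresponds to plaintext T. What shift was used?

The most frequent ciphertext letter is U (appears 6 times).
U is position 20; T is position 19.
Shift = 1.

1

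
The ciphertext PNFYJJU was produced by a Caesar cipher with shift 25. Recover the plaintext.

P(15): 15−25=-10≡16 → Q
N(13): 13−25=-12≡14 → O
F(5): 5−25=-20≡6 → G
Y(24): 24−25=-1≡25 → Z
J(9): 9−25=-16≡10 → K
J(9): 9−25=-16≡10 → K
U(20): 20−25=-5≡21 → V

QOGZKKV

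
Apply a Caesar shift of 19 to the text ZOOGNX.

SHHZGQ

Z(25): 25+19=44≡18 → S
O(14): 14+19=33≡7 → H
O(14): 14+19=33≡7 → H
G(6): 6+19=25 → Z
N(13): 13+19=32≡6 → G
X(23): 23+19=42≡16 → Q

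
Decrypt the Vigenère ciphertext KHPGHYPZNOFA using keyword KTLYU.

AOEINOWOPUVH

Repeat the key across the ciphertext: KTLYUKTLYUKT
K(10)−K(10): 0 → A
H(7)−T(19): -12≡14 → O
P(15)−L(11): 4 → E
G(6)−Y(24): -18≡8 → I
H(7)−U(20): -13≡13 → N
Y(24)−K(10): 14 → O
P(15)−T(19): -4≡22 → W
Z(25)−L(11): 14 → O
N(13)−Y(24): -11≡15 → P
O(14)−U(20): -6≡20 → U
F(5)−K(10): -5≡21 → V
A(0)−T(19): -19≡7 → H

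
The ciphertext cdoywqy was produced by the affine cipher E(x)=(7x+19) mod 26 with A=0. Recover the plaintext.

fudxthx

The inverse of 7 mod 26 is 15, since 7·15=105≡1. Apply D(y)=15·(y−19) mod 26:
c(2): 15·(2−19)=-255≡5 → f
d(3): 15·(3−19)=-240≡20 → u
o(14): 15·(14−19)=-75≡3 → d
y(24): 15·(24−19)=75≡23 → x
w(22): 15·(22−19)=45≡19 → t
q(16): 15·(16−19)=-45≡7 → h
y(24): 15·(24−19)=75≡23 → x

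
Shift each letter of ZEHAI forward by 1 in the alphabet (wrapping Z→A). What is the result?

AFIBJ

Z(25): 25+1=26≡0 → A
E(4): 4+1=5 → F
H(7): 7+1=8 → I
A(0): 0+1=1 → B
I(8): 8+1=9 → J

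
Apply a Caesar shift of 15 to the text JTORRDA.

YIDGGSP

J(9): 9+15=24 → Y
T(19): 19+15=34≡8 → I
O(14): 14+15=29≡3 → D
R(17): 17+15=32≡6 → G
R(17): 17+15=32≡6 → G
D(3): 3+15=18 → S
A(0): 0+15=15 → P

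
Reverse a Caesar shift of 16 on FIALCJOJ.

PSKVMTYT

F(5): 5−16=-11≡15 → P
I(8): 8−16=-8≡18 → S
A(0): 0−16=-16≡10 → K
L(11): 11−16=-5≡21 → V
C(2): 2−16=-14≡12 → M
J(9): 9−16=-7≡19 → T
O(14): 14−16=-2≡24 → Y
J(9): 9−16=-7≡19 → T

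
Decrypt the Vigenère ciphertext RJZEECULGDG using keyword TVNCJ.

YOMCVJZYEUN

Repeat the key across the ciphertext: TVNCJTVNCJT
R(17)−T(19): -2≡24 → Y
J(9)−V(21): -12≡14 → O
Z(25)−N(13): 12 → M
E(4)−C(2): 2 → C
E(4)−J(9): -5≡21 → V
C(2)−T(19): -17≡9 → J
U(20)−V(21): -1≡25 → Z
L(11)−N(13): -2≡24 → Y
G(6)−C(2): 4 → E
D(3)−J(9): -6≡20 → U
G(6)−T(19): -13≡13 → N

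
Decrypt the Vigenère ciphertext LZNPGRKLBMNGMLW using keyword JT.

Repeat the key across the ciphertext: JTJTJTJTJTJTJTJ
L(11)−J(9): 2 → C
Z(25)−T(19): 6 → G
N(13)−J(9): 4 → E
P(15)−T(19): -4≡22 → W
G(6)−J(9): -3≡23 → X
R(17)−T(19): -2≡24 → Y
K(10)−J(9): 1 → B
L(11)−T(19): -8≡18 → S
B(1)−J(9): -8≡18 → S
M(12)−T(19): -7≡19 → T
N(13)−J(9): 4 → E
G(6)−T(19): -13≡13 → N
M(12)−J(9): 3 → D
L(11)−T(19): -8≡18 → S
W(22)−J(9): 13 → N

CGEWXYBSSTENDSN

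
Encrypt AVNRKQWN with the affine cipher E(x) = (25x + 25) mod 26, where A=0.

ZEMIPJDM

A(0): 25·0+25=25 → Z
V(21): 25·21+25=550≡4 → E
N(13): 25·13+25=350≡12 → M
R(17): 25·17+25=450≡8 → I
K(10): 25·10+25=275≡15 → P
Q(16): 25·16+25=425≡9 → J
W(22): 25·22+25=575≡3 → D
N(13): 25·13+25=350≡12 → M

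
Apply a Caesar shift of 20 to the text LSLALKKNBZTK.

L(11): 11+20=31≡5 → F
S(18): 18+20=38≡12 → M
L(11): 11+20=31≡5 → F
A(0): 0+20=20 → U
L(11): 11+20=31≡5 → F
K(10): 10+20=30≡4 → E
K(10): 10+20=30≡4 → E
N(13): 13+20=33≡7 → H
B(1): 1+20=21 → V
Z(25): 25+20=45≡19 → T
T(19): 19+20=39≡13 → N
K(10): 10+20=30≡4 → E

FMFUFEEHVTNE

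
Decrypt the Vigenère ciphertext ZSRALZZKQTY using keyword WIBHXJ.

Repeat the key across the ciphertext: WIBHXJWIBHX
Z(25)−W(22): 3 → D
S(18)−I(8): 10 → K
R(17)−B(1): 16 → Q
A(0)−H(7): -7≡19 → T
L(11)−X(23): -12≡14 → O
Z(25)−J(9): 16 → Q
Z(25)−W(22): 3 → D
K(10)−I(8): 2 → C
Q(16)−B(1): 15 → P
T(19)−H(7): 12 → M
Y(24)−X(23): 1 → B

DKQTOQDCPMB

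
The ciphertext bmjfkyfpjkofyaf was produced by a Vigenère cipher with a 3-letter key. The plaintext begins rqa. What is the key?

Subtract each crib letter from the matching ciphertext letter (mod 26):
b(1)−r(17)=-16≡10 → k
m(12)−q(16)=-4≡22 → w
j(9)−a(0)=9 → j

kwj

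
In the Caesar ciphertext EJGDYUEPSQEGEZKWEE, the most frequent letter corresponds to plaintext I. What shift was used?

The most frequent ciphertext letter is E (appears 6 times).
E is position 4; I is position 8.
Shift = -4≡22.

22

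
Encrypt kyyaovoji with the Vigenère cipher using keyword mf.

wdkfaaaou

Repeat the key across the message: mfmfmfmfm
k(10)+m(12): 22 → w
y(24)+f(5): 29≡3 → d
y(24)+m(12): 36≡10 → k
a(0)+f(5): 5 → f
o(14)+m(12): 26≡0 → a
v(21)+f(5): 26≡0 → a
o(14)+m(12): 26≡0 → a
j(9)+f(5): 14 → o
i(8)+m(12): 20 → u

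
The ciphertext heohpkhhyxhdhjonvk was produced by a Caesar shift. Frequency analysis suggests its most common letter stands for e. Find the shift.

The most frequent ciphertext letter is h (appears 6 times).
h is position 7; e is position 4.
Shift = 3.

3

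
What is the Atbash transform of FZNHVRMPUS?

F(5) → U(20)
Z(25) → A(0)
N(13) → M(12)
H(7) → S(18)
V(21) → E(4)
R(17) → I(8)
M(12) → N(13)
P(15) → K(10)
U(20) → F(5)
S(18) → H(7)

UAMSEINKFH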